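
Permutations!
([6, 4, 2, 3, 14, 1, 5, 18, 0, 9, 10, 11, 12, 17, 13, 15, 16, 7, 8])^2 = [5, 14, 2, 3, 13, 4, 1, 8, 6, 9, 10, 11, 12, 7, 17, 15, 16, 18, 0]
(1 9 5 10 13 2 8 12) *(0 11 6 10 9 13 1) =[11, 13, 8, 3, 4, 9, 10, 7, 12, 5, 1, 6, 0, 2] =(0 11 6 10 1 13 2 8 12)(5 9)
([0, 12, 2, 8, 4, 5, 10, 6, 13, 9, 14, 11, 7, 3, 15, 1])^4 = [0, 10, 2, 8, 4, 5, 1, 15, 13, 9, 12, 11, 14, 3, 7, 6]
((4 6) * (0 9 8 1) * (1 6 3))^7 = ((0 9 8 6 4 3 1))^7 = (9)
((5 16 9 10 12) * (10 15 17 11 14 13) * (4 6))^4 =(5 17 10 9 14)(11 12 15 13 16)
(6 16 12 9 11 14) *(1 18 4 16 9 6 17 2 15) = (1 18 4 16 12 6 9 11 14 17 2 15) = [0, 18, 15, 3, 16, 5, 9, 7, 8, 11, 10, 14, 6, 13, 17, 1, 12, 2, 4]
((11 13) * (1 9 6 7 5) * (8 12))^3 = ((1 9 6 7 5)(8 12)(11 13))^3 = (1 7 9 5 6)(8 12)(11 13)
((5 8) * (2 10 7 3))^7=((2 10 7 3)(5 8))^7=(2 3 7 10)(5 8)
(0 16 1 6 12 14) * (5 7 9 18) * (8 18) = (0 16 1 6 12 14)(5 7 9 8 18) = [16, 6, 2, 3, 4, 7, 12, 9, 18, 8, 10, 11, 14, 13, 0, 15, 1, 17, 5]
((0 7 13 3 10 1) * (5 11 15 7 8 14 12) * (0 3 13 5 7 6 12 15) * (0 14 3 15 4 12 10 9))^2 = (0 3)(1 6)(4 7 11)(5 14 12)(8 9)(10 15)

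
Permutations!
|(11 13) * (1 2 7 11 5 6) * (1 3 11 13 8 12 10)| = |(1 2 7 13 5 6 3 11 8 12 10)| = 11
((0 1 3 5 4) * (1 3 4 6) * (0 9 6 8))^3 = ((0 3 5 8)(1 4 9 6))^3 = (0 8 5 3)(1 6 9 4)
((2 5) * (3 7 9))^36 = (9)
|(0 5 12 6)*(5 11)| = |(0 11 5 12 6)| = 5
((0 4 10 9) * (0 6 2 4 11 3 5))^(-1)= (0 5 3 11)(2 6 9 10 4)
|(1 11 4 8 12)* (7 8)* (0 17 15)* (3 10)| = 6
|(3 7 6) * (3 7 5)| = |(3 5)(6 7)| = 2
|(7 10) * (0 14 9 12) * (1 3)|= 4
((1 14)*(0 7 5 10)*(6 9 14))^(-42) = (0 5)(1 9)(6 14)(7 10) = ((0 7 5 10)(1 6 9 14))^(-42)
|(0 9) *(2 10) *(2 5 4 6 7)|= 6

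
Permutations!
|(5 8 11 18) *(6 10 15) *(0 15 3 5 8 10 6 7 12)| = |(0 15 7 12)(3 5 10)(8 11 18)| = 12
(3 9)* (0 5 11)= (0 5 11)(3 9)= [5, 1, 2, 9, 4, 11, 6, 7, 8, 3, 10, 0]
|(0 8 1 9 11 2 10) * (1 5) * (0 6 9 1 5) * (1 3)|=|(0 8)(1 3)(2 10 6 9 11)|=10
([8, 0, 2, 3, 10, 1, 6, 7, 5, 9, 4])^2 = (10)(0 5)(1 8)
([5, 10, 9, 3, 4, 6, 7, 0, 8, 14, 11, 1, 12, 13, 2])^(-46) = (0 6)(1 11 10)(2 14 9)(5 7)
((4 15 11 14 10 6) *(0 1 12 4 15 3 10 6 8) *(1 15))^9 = ((0 15 11 14 6 1 12 4 3 10 8))^9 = (0 10 4 1 14 15 8 3 12 6 11)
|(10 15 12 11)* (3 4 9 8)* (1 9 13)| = 12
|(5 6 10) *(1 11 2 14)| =|(1 11 2 14)(5 6 10)| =12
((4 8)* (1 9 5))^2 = (1 5 9)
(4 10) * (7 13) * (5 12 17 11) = (4 10)(5 12 17 11)(7 13) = [0, 1, 2, 3, 10, 12, 6, 13, 8, 9, 4, 5, 17, 7, 14, 15, 16, 11]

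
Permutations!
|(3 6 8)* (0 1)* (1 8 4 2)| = |(0 8 3 6 4 2 1)| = 7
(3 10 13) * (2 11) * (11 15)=[0, 1, 15, 10, 4, 5, 6, 7, 8, 9, 13, 2, 12, 3, 14, 11]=(2 15 11)(3 10 13)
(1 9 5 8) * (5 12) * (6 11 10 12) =(1 9 6 11 10 12 5 8) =[0, 9, 2, 3, 4, 8, 11, 7, 1, 6, 12, 10, 5]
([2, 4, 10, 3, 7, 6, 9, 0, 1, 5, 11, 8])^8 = (11)(5 9 6)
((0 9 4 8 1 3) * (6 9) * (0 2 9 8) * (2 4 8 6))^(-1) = ((0 2 9 8 1 3 4))^(-1) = (0 4 3 1 8 9 2)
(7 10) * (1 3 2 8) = (1 3 2 8)(7 10) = [0, 3, 8, 2, 4, 5, 6, 10, 1, 9, 7]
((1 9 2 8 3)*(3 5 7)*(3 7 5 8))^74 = (1 2)(3 9)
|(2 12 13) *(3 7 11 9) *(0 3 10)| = |(0 3 7 11 9 10)(2 12 13)| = 6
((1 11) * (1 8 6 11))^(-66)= ((6 11 8))^(-66)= (11)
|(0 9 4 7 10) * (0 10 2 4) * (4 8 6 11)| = 6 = |(0 9)(2 8 6 11 4 7)|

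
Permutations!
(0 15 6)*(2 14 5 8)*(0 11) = (0 15 6 11)(2 14 5 8) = [15, 1, 14, 3, 4, 8, 11, 7, 2, 9, 10, 0, 12, 13, 5, 6]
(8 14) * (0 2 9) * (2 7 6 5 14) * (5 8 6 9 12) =(0 7 9)(2 12 5 14 6 8) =[7, 1, 12, 3, 4, 14, 8, 9, 2, 0, 10, 11, 5, 13, 6]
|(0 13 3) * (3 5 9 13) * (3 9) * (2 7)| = 10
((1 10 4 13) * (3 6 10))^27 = (1 10)(3 4)(6 13)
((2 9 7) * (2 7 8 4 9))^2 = (4 8 9)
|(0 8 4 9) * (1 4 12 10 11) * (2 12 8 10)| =6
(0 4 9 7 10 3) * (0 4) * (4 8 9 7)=(3 8 9 4 7 10)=[0, 1, 2, 8, 7, 5, 6, 10, 9, 4, 3]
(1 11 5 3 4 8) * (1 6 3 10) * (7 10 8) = (1 11 5 8 6 3 4 7 10) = [0, 11, 2, 4, 7, 8, 3, 10, 6, 9, 1, 5]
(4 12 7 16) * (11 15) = (4 12 7 16)(11 15) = [0, 1, 2, 3, 12, 5, 6, 16, 8, 9, 10, 15, 7, 13, 14, 11, 4]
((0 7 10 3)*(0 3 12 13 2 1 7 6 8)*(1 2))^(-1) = ((0 6 8)(1 7 10 12 13))^(-1) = (0 8 6)(1 13 12 10 7)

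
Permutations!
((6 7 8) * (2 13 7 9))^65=(2 9 6 8 7 13)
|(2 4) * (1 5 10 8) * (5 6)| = |(1 6 5 10 8)(2 4)| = 10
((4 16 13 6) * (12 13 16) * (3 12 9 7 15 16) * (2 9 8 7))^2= ((2 9)(3 12 13 6 4 8 7 15 16))^2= (3 13 4 7 16 12 6 8 15)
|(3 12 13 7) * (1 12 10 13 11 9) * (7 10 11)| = 6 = |(1 12 7 3 11 9)(10 13)|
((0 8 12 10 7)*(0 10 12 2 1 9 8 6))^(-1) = (12)(0 6)(1 2 8 9)(7 10)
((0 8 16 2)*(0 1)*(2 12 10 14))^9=((0 8 16 12 10 14 2 1))^9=(0 8 16 12 10 14 2 1)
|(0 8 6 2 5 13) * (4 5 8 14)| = 15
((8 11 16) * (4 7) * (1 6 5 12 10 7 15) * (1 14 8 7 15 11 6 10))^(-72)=(16)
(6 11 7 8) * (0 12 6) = [12, 1, 2, 3, 4, 5, 11, 8, 0, 9, 10, 7, 6] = (0 12 6 11 7 8)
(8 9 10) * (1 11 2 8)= (1 11 2 8 9 10)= [0, 11, 8, 3, 4, 5, 6, 7, 9, 10, 1, 2]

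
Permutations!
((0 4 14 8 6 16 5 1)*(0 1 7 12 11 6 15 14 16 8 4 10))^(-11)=((0 10)(4 16 5 7 12 11 6 8 15 14))^(-11)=(0 10)(4 14 15 8 6 11 12 7 5 16)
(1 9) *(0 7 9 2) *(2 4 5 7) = [2, 4, 0, 3, 5, 7, 6, 9, 8, 1] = (0 2)(1 4 5 7 9)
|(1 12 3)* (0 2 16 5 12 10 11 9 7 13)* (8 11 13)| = |(0 2 16 5 12 3 1 10 13)(7 8 11 9)| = 36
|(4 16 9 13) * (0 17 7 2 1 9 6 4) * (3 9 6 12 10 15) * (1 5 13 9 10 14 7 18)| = 39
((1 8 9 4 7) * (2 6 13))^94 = ((1 8 9 4 7)(2 6 13))^94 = (1 7 4 9 8)(2 6 13)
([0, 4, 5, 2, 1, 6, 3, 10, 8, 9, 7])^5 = [0, 4, 5, 2, 1, 6, 3, 10, 8, 9, 7]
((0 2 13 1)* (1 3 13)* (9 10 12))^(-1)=((0 2 1)(3 13)(9 10 12))^(-1)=(0 1 2)(3 13)(9 12 10)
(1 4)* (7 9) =(1 4)(7 9) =[0, 4, 2, 3, 1, 5, 6, 9, 8, 7]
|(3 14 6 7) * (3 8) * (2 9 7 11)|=|(2 9 7 8 3 14 6 11)|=8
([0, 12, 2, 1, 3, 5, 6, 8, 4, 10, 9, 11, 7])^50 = [0, 7, 2, 12, 1, 5, 6, 4, 3, 9, 10, 11, 8]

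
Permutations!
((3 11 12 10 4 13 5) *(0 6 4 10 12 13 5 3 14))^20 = ((0 6 4 5 14)(3 11 13))^20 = (14)(3 13 11)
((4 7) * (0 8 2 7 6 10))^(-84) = ((0 8 2 7 4 6 10))^(-84) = (10)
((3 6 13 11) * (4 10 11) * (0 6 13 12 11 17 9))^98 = (0 17 4 3 12)(6 9 10 13 11)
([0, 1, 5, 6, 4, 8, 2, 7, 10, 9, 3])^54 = [0, 1, 2, 3, 4, 5, 6, 7, 8, 9, 10]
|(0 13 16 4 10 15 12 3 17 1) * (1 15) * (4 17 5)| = 11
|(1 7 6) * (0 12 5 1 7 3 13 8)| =14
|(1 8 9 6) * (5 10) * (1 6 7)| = |(1 8 9 7)(5 10)| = 4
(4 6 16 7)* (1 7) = (1 7 4 6 16) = [0, 7, 2, 3, 6, 5, 16, 4, 8, 9, 10, 11, 12, 13, 14, 15, 1]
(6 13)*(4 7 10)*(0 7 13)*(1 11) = [7, 11, 2, 3, 13, 5, 0, 10, 8, 9, 4, 1, 12, 6] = (0 7 10 4 13 6)(1 11)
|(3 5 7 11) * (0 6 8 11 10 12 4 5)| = 5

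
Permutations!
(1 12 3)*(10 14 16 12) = (1 10 14 16 12 3) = [0, 10, 2, 1, 4, 5, 6, 7, 8, 9, 14, 11, 3, 13, 16, 15, 12]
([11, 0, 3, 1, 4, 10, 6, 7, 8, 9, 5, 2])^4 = [1, 3, 11, 2, 4, 5, 6, 7, 8, 9, 10, 0]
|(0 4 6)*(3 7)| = 6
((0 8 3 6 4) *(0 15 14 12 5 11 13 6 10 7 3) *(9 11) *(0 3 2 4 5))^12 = (0 3 7 4 14)(2 15 12 8 10)(5 11 6 9 13)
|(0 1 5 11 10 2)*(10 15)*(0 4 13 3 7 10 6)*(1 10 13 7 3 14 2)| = 35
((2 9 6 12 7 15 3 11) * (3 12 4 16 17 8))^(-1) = ((2 9 6 4 16 17 8 3 11)(7 15 12))^(-1) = (2 11 3 8 17 16 4 6 9)(7 12 15)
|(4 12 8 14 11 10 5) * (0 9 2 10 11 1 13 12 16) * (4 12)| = 12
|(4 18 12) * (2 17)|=|(2 17)(4 18 12)|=6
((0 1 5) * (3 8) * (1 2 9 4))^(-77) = (0 2 9 4 1 5)(3 8)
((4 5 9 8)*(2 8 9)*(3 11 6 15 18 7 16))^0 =((2 8 4 5)(3 11 6 15 18 7 16))^0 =(18)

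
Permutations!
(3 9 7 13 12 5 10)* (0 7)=(0 7 13 12 5 10 3 9)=[7, 1, 2, 9, 4, 10, 6, 13, 8, 0, 3, 11, 5, 12]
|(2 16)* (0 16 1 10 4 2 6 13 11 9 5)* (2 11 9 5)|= 11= |(0 16 6 13 9 2 1 10 4 11 5)|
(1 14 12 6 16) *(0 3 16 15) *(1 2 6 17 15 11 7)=(0 3 16 2 6 11 7 1 14 12 17 15)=[3, 14, 6, 16, 4, 5, 11, 1, 8, 9, 10, 7, 17, 13, 12, 0, 2, 15]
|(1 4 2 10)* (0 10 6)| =6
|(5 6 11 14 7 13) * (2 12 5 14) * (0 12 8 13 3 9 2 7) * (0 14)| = 11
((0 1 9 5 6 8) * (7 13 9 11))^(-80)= (0 1 11 7 13 9 5 6 8)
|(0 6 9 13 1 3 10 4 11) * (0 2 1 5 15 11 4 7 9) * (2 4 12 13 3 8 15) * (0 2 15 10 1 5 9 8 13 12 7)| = 20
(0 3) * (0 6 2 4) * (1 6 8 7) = (0 3 8 7 1 6 2 4) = [3, 6, 4, 8, 0, 5, 2, 1, 7]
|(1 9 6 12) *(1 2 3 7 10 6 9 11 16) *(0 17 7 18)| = |(0 17 7 10 6 12 2 3 18)(1 11 16)| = 9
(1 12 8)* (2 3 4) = (1 12 8)(2 3 4) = [0, 12, 3, 4, 2, 5, 6, 7, 1, 9, 10, 11, 8]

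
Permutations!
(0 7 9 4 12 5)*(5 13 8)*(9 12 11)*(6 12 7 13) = [13, 1, 2, 3, 11, 0, 12, 7, 5, 4, 10, 9, 6, 8] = (0 13 8 5)(4 11 9)(6 12)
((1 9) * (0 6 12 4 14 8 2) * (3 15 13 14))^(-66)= ((0 6 12 4 3 15 13 14 8 2)(1 9))^(-66)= (0 3 8 12 13)(2 4 14 6 15)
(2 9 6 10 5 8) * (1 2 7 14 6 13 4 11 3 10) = (1 2 9 13 4 11 3 10 5 8 7 14 6) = [0, 2, 9, 10, 11, 8, 1, 14, 7, 13, 5, 3, 12, 4, 6]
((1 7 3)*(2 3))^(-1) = (1 3 2 7)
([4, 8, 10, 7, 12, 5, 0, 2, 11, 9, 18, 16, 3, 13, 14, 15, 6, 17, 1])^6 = (0 10 6 2 16 7 11 3 8 12 1 4 18)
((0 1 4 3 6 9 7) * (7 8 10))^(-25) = ((0 1 4 3 6 9 8 10 7))^(-25) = (0 4 6 8 7 1 3 9 10)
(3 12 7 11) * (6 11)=[0, 1, 2, 12, 4, 5, 11, 6, 8, 9, 10, 3, 7]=(3 12 7 6 11)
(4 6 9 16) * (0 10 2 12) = [10, 1, 12, 3, 6, 5, 9, 7, 8, 16, 2, 11, 0, 13, 14, 15, 4] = (0 10 2 12)(4 6 9 16)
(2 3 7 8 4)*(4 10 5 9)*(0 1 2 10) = (0 1 2 3 7 8)(4 10 5 9) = [1, 2, 3, 7, 10, 9, 6, 8, 0, 4, 5]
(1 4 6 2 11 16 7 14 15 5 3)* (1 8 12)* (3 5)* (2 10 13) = (1 4 6 10 13 2 11 16 7 14 15 3 8 12) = [0, 4, 11, 8, 6, 5, 10, 14, 12, 9, 13, 16, 1, 2, 15, 3, 7]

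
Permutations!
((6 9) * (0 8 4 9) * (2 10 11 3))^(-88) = ((0 8 4 9 6)(2 10 11 3))^(-88) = (11)(0 4 6 8 9)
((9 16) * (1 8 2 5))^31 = ((1 8 2 5)(9 16))^31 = (1 5 2 8)(9 16)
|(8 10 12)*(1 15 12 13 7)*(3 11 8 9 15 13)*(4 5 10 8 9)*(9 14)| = 9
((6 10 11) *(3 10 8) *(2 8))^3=((2 8 3 10 11 6))^3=(2 10)(3 6)(8 11)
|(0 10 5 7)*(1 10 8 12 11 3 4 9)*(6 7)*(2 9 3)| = 22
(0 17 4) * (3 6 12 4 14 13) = (0 17 14 13 3 6 12 4) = [17, 1, 2, 6, 0, 5, 12, 7, 8, 9, 10, 11, 4, 3, 13, 15, 16, 14]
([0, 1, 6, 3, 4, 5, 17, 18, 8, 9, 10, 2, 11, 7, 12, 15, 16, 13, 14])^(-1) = (2 11 12 14 18 7 13 17 6)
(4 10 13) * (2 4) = (2 4 10 13) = [0, 1, 4, 3, 10, 5, 6, 7, 8, 9, 13, 11, 12, 2]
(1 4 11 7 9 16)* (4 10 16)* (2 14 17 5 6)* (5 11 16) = (1 10 5 6 2 14 17 11 7 9 4 16) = [0, 10, 14, 3, 16, 6, 2, 9, 8, 4, 5, 7, 12, 13, 17, 15, 1, 11]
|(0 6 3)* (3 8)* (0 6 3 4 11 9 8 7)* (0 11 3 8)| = 8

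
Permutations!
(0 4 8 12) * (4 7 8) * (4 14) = (0 7 8 12)(4 14) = [7, 1, 2, 3, 14, 5, 6, 8, 12, 9, 10, 11, 0, 13, 4]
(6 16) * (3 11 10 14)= [0, 1, 2, 11, 4, 5, 16, 7, 8, 9, 14, 10, 12, 13, 3, 15, 6]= (3 11 10 14)(6 16)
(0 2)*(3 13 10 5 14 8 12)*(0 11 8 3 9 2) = (2 11 8 12 9)(3 13 10 5 14) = [0, 1, 11, 13, 4, 14, 6, 7, 12, 2, 5, 8, 9, 10, 3]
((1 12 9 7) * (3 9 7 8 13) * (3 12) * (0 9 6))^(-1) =(0 6 3 1 7 12 13 8 9)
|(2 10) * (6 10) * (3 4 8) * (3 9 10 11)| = 8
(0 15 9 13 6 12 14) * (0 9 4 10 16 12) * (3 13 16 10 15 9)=(0 9 16 12 14 3 13 6)(4 15)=[9, 1, 2, 13, 15, 5, 0, 7, 8, 16, 10, 11, 14, 6, 3, 4, 12]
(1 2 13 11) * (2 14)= (1 14 2 13 11)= [0, 14, 13, 3, 4, 5, 6, 7, 8, 9, 10, 1, 12, 11, 2]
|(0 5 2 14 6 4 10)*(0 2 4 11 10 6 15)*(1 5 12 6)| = 24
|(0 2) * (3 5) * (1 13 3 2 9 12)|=|(0 9 12 1 13 3 5 2)|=8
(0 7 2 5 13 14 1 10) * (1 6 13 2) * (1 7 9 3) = (0 9 3 1 10)(2 5)(6 13 14) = [9, 10, 5, 1, 4, 2, 13, 7, 8, 3, 0, 11, 12, 14, 6]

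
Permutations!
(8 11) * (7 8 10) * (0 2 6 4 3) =(0 2 6 4 3)(7 8 11 10) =[2, 1, 6, 0, 3, 5, 4, 8, 11, 9, 7, 10]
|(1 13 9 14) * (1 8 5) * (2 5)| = |(1 13 9 14 8 2 5)| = 7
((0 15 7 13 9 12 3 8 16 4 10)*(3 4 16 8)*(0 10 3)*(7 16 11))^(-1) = ((0 15 16 11 7 13 9 12 4 3))^(-1) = (0 3 4 12 9 13 7 11 16 15)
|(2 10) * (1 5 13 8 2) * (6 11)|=6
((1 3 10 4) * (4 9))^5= ((1 3 10 9 4))^5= (10)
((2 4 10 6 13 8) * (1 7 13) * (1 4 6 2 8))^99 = ((1 7 13)(2 6 4 10))^99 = (13)(2 10 4 6)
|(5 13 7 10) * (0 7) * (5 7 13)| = 2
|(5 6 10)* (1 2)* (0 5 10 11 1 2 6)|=|(0 5)(1 6 11)|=6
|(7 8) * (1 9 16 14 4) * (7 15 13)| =20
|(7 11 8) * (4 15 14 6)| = 12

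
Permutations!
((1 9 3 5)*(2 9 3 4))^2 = (1 5 3)(2 4 9)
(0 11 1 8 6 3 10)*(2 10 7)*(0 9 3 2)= (0 11 1 8 6 2 10 9 3 7)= [11, 8, 10, 7, 4, 5, 2, 0, 6, 3, 9, 1]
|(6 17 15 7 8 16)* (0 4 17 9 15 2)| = 12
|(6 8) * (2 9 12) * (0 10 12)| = |(0 10 12 2 9)(6 8)| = 10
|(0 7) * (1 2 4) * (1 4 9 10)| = 4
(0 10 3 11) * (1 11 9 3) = (0 10 1 11)(3 9) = [10, 11, 2, 9, 4, 5, 6, 7, 8, 3, 1, 0]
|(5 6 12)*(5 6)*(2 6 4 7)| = 5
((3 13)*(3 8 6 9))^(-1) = ((3 13 8 6 9))^(-1) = (3 9 6 8 13)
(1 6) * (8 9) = (1 6)(8 9) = [0, 6, 2, 3, 4, 5, 1, 7, 9, 8]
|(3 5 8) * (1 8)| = 4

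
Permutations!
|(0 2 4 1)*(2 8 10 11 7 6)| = 9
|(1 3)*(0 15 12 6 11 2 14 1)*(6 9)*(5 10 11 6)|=11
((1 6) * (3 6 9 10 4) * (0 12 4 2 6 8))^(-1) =((0 12 4 3 8)(1 9 10 2 6))^(-1) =(0 8 3 4 12)(1 6 2 10 9)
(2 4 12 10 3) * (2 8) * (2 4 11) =(2 11)(3 8 4 12 10) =[0, 1, 11, 8, 12, 5, 6, 7, 4, 9, 3, 2, 10]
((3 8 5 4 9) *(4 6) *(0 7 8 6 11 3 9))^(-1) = (0 4 6 3 11 5 8 7)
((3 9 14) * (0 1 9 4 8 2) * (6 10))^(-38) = (0 9 3 8)(1 14 4 2)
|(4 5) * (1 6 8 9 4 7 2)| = 8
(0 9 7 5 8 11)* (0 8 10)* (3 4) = (0 9 7 5 10)(3 4)(8 11) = [9, 1, 2, 4, 3, 10, 6, 5, 11, 7, 0, 8]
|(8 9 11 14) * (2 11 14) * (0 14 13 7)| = 6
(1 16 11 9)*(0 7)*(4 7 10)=(0 10 4 7)(1 16 11 9)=[10, 16, 2, 3, 7, 5, 6, 0, 8, 1, 4, 9, 12, 13, 14, 15, 11]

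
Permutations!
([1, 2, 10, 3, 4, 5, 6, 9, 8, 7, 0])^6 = [2, 10, 0, 3, 4, 5, 6, 7, 8, 9, 1]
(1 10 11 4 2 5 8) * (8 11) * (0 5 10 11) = (0 5)(1 11 4 2 10 8) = [5, 11, 10, 3, 2, 0, 6, 7, 1, 9, 8, 4]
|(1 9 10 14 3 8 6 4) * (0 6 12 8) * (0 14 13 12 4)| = |(0 6)(1 9 10 13 12 8 4)(3 14)| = 14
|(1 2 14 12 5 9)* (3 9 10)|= |(1 2 14 12 5 10 3 9)|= 8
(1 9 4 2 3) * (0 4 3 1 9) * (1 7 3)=(0 4 2 7 3 9 1)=[4, 0, 7, 9, 2, 5, 6, 3, 8, 1]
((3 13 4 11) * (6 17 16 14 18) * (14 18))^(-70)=(3 4)(6 16)(11 13)(17 18)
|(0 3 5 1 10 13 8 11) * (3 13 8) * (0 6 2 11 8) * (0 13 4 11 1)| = 10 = |(0 4 11 6 2 1 10 13 3 5)|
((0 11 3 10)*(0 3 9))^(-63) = (11)(3 10)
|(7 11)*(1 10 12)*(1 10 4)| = 2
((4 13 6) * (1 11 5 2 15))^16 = ((1 11 5 2 15)(4 13 6))^16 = (1 11 5 2 15)(4 13 6)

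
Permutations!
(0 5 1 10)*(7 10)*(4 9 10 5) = [4, 7, 2, 3, 9, 1, 6, 5, 8, 10, 0] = (0 4 9 10)(1 7 5)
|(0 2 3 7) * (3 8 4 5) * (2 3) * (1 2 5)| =|(0 3 7)(1 2 8 4)| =12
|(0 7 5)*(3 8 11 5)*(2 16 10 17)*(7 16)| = |(0 16 10 17 2 7 3 8 11 5)| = 10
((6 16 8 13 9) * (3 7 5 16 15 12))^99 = (3 12 15 6 9 13 8 16 5 7)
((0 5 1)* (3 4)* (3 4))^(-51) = (5)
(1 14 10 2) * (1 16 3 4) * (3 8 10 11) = (1 14 11 3 4)(2 16 8 10) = [0, 14, 16, 4, 1, 5, 6, 7, 10, 9, 2, 3, 12, 13, 11, 15, 8]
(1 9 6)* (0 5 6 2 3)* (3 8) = (0 5 6 1 9 2 8 3) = [5, 9, 8, 0, 4, 6, 1, 7, 3, 2]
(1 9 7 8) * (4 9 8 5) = (1 8)(4 9 7 5) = [0, 8, 2, 3, 9, 4, 6, 5, 1, 7]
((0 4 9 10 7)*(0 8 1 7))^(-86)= ((0 4 9 10)(1 7 8))^(-86)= (0 9)(1 7 8)(4 10)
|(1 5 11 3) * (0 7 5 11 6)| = 12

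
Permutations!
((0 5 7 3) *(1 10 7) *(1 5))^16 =(0 1 10 7 3)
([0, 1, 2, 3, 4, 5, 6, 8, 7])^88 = (8)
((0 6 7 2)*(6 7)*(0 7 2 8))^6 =(0 7)(2 8)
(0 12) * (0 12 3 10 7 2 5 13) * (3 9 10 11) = (0 9 10 7 2 5 13)(3 11) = [9, 1, 5, 11, 4, 13, 6, 2, 8, 10, 7, 3, 12, 0]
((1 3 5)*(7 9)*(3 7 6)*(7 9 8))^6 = ((1 9 6 3 5)(7 8))^6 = (1 9 6 3 5)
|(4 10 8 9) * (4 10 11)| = |(4 11)(8 9 10)| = 6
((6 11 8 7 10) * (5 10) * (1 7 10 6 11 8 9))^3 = ((1 7 5 6 8 10 11 9))^3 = (1 6 11 7 8 9 5 10)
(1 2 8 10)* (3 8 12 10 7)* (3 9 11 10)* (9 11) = (1 2 12 3 8 7 11 10) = [0, 2, 12, 8, 4, 5, 6, 11, 7, 9, 1, 10, 3]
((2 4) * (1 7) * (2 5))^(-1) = ((1 7)(2 4 5))^(-1) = (1 7)(2 5 4)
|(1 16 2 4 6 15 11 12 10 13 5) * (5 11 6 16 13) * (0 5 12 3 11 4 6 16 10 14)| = 8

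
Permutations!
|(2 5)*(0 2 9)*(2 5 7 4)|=3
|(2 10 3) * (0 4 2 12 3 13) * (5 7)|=|(0 4 2 10 13)(3 12)(5 7)|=10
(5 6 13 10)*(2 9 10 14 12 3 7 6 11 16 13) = [0, 1, 9, 7, 4, 11, 2, 6, 8, 10, 5, 16, 3, 14, 12, 15, 13] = (2 9 10 5 11 16 13 14 12 3 7 6)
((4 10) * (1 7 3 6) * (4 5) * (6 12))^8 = ((1 7 3 12 6)(4 10 5))^8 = (1 12 7 6 3)(4 5 10)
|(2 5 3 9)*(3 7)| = |(2 5 7 3 9)| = 5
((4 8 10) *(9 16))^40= ((4 8 10)(9 16))^40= (16)(4 8 10)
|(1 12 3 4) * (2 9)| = |(1 12 3 4)(2 9)| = 4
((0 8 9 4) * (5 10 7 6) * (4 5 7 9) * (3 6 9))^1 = ((0 8 4)(3 6 7 9 5 10))^1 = (0 8 4)(3 6 7 9 5 10)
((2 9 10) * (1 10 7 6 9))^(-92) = (1 10 2)(6 9 7)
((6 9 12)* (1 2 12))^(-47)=((1 2 12 6 9))^(-47)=(1 6 2 9 12)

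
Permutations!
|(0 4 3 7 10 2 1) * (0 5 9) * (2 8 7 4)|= 30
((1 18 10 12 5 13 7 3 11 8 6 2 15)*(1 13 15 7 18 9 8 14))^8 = (1 14 11 3 7 2 6 8 9)(5 13 10)(12 15 18)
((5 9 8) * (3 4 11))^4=(3 4 11)(5 9 8)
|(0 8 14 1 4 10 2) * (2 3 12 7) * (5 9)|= 10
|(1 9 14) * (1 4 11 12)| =6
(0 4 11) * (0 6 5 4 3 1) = (0 3 1)(4 11 6 5) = [3, 0, 2, 1, 11, 4, 5, 7, 8, 9, 10, 6]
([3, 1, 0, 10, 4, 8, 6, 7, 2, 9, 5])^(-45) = (0 5)(2 10)(3 8)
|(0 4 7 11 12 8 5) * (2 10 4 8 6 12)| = |(0 8 5)(2 10 4 7 11)(6 12)| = 30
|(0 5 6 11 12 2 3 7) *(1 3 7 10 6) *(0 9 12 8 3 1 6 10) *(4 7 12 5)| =18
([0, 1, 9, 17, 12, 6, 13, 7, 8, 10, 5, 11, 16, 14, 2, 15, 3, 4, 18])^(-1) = (18)(2 14 13 6 5 10 9)(3 16 12 4 17)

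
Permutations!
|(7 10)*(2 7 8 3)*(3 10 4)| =4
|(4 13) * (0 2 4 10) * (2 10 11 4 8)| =|(0 10)(2 8)(4 13 11)| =6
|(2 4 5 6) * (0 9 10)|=|(0 9 10)(2 4 5 6)|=12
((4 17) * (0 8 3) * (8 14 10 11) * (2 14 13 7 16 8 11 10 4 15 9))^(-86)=((0 13 7 16 8 3)(2 14 4 17 15 9))^(-86)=(0 8 7)(2 15 4)(3 16 13)(9 17 14)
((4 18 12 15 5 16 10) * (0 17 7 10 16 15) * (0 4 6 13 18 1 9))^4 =((0 17 7 10 6 13 18 12 4 1 9)(5 15))^4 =(0 6 4 17 13 1 7 18 9 10 12)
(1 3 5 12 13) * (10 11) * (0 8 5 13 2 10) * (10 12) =(0 8 5 10 11)(1 3 13)(2 12) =[8, 3, 12, 13, 4, 10, 6, 7, 5, 9, 11, 0, 2, 1]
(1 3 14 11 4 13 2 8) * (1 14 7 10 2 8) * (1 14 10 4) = [0, 3, 14, 7, 13, 5, 6, 4, 10, 9, 2, 1, 12, 8, 11] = (1 3 7 4 13 8 10 2 14 11)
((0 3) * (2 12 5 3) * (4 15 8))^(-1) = ((0 2 12 5 3)(4 15 8))^(-1) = (0 3 5 12 2)(4 8 15)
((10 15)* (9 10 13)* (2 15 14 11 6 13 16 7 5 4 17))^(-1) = (2 17 4 5 7 16 15)(6 11 14 10 9 13)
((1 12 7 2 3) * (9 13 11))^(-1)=(1 3 2 7 12)(9 11 13)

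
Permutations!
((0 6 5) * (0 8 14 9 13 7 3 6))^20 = (3 14)(5 13)(6 9)(7 8)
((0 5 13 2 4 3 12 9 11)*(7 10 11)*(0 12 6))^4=((0 5 13 2 4 3 6)(7 10 11 12 9))^4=(0 4 5 3 13 6 2)(7 9 12 11 10)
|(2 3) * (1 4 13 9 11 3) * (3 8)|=8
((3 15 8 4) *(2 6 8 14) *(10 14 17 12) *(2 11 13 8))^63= ((2 6)(3 15 17 12 10 14 11 13 8 4))^63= (2 6)(3 12 11 4 17 14 8 15 10 13)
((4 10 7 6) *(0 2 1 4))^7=(10)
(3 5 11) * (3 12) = [0, 1, 2, 5, 4, 11, 6, 7, 8, 9, 10, 12, 3] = (3 5 11 12)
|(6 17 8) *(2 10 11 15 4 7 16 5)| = |(2 10 11 15 4 7 16 5)(6 17 8)| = 24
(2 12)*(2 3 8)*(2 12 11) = (2 11)(3 8 12) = [0, 1, 11, 8, 4, 5, 6, 7, 12, 9, 10, 2, 3]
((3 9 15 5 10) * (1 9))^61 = (1 9 15 5 10 3)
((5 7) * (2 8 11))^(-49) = ((2 8 11)(5 7))^(-49) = (2 11 8)(5 7)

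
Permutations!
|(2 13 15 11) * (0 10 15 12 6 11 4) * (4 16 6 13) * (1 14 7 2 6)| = 18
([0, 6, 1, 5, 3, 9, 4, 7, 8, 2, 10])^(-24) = [0, 5, 3, 1, 2, 6, 9, 7, 8, 4, 10]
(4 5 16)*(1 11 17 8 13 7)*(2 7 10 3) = (1 11 17 8 13 10 3 2 7)(4 5 16) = [0, 11, 7, 2, 5, 16, 6, 1, 13, 9, 3, 17, 12, 10, 14, 15, 4, 8]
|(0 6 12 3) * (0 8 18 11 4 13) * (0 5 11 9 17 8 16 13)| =|(0 6 12 3 16 13 5 11 4)(8 18 9 17)| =36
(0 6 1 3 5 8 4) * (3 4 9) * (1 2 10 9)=(0 6 2 10 9 3 5 8 1 4)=[6, 4, 10, 5, 0, 8, 2, 7, 1, 3, 9]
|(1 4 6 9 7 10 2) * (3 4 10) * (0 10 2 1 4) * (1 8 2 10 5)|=11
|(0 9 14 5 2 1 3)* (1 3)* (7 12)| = |(0 9 14 5 2 3)(7 12)| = 6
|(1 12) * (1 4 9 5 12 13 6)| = 12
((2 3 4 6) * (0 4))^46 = ((0 4 6 2 3))^46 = (0 4 6 2 3)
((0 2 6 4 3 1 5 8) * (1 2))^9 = (0 1 5 8)(2 6 4 3)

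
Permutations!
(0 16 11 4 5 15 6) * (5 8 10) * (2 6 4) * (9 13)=(0 16 11 2 6)(4 8 10 5 15)(9 13)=[16, 1, 6, 3, 8, 15, 0, 7, 10, 13, 5, 2, 12, 9, 14, 4, 11]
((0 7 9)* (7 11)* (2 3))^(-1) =((0 11 7 9)(2 3))^(-1) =(0 9 7 11)(2 3)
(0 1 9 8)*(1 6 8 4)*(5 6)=[5, 9, 2, 3, 1, 6, 8, 7, 0, 4]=(0 5 6 8)(1 9 4)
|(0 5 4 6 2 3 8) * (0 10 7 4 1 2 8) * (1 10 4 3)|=30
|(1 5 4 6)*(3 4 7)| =6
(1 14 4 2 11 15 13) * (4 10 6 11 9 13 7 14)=[0, 4, 9, 3, 2, 5, 11, 14, 8, 13, 6, 15, 12, 1, 10, 7]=(1 4 2 9 13)(6 11 15 7 14 10)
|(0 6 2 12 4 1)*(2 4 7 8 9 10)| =|(0 6 4 1)(2 12 7 8 9 10)| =12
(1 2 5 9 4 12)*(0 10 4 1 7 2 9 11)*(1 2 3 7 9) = [10, 1, 5, 7, 12, 11, 6, 3, 8, 2, 4, 0, 9] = (0 10 4 12 9 2 5 11)(3 7)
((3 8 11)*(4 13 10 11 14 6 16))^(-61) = (3 14 16 13 11 8 6 4 10) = ((3 8 14 6 16 4 13 10 11))^(-61)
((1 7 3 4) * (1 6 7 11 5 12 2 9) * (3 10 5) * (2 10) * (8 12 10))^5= (1 7 3 9 6 11 2 4)(5 10)(8 12)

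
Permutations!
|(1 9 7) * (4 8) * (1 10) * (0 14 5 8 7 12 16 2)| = |(0 14 5 8 4 7 10 1 9 12 16 2)| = 12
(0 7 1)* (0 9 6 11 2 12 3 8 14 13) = (0 7 1 9 6 11 2 12 3 8 14 13) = [7, 9, 12, 8, 4, 5, 11, 1, 14, 6, 10, 2, 3, 0, 13]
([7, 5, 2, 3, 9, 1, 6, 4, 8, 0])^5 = [7, 5, 2, 3, 9, 1, 6, 4, 8, 0]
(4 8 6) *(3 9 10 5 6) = (3 9 10 5 6 4 8) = [0, 1, 2, 9, 8, 6, 4, 7, 3, 10, 5]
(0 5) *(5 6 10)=[6, 1, 2, 3, 4, 0, 10, 7, 8, 9, 5]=(0 6 10 5)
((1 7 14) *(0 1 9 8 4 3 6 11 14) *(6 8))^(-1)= (0 7 1)(3 4 8)(6 9 14 11)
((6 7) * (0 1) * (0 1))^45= ((6 7))^45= (6 7)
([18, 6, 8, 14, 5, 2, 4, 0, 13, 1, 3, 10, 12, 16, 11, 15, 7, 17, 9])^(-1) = (0 7 16 13 8 2 5 4 6 1 9 18)(3 10 11 14)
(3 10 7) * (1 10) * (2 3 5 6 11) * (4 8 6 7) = (1 10 4 8 6 11 2 3)(5 7) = [0, 10, 3, 1, 8, 7, 11, 5, 6, 9, 4, 2]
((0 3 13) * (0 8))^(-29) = ((0 3 13 8))^(-29) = (0 8 13 3)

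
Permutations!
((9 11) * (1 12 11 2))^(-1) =(1 2 9 11 12)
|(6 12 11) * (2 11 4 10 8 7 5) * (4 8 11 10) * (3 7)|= 9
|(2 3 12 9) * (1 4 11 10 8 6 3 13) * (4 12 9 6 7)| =35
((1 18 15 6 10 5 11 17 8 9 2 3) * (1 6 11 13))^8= ((1 18 15 11 17 8 9 2 3 6 10 5 13))^8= (1 3 11 5 9 18 6 17 13 2 15 10 8)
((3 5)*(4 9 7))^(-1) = ((3 5)(4 9 7))^(-1) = (3 5)(4 7 9)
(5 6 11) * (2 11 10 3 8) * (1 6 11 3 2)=[0, 6, 3, 8, 4, 11, 10, 7, 1, 9, 2, 5]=(1 6 10 2 3 8)(5 11)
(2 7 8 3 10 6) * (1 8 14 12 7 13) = (1 8 3 10 6 2 13)(7 14 12) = [0, 8, 13, 10, 4, 5, 2, 14, 3, 9, 6, 11, 7, 1, 12]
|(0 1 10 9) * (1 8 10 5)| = |(0 8 10 9)(1 5)| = 4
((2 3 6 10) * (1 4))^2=(2 6)(3 10)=((1 4)(2 3 6 10))^2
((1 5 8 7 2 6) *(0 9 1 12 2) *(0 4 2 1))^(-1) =((0 9)(1 5 8 7 4 2 6 12))^(-1) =(0 9)(1 12 6 2 4 7 8 5)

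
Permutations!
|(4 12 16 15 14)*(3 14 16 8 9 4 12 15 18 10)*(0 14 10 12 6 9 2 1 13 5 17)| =30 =|(0 14 6 9 4 15 16 18 12 8 2 1 13 5 17)(3 10)|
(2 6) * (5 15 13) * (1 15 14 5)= [0, 15, 6, 3, 4, 14, 2, 7, 8, 9, 10, 11, 12, 1, 5, 13]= (1 15 13)(2 6)(5 14)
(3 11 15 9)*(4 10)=(3 11 15 9)(4 10)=[0, 1, 2, 11, 10, 5, 6, 7, 8, 3, 4, 15, 12, 13, 14, 9]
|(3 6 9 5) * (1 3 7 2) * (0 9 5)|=6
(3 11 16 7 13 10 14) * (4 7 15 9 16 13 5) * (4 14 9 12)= [0, 1, 2, 11, 7, 14, 6, 5, 8, 16, 9, 13, 4, 10, 3, 12, 15]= (3 11 13 10 9 16 15 12 4 7 5 14)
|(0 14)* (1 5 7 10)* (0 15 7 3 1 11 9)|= |(0 14 15 7 10 11 9)(1 5 3)|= 21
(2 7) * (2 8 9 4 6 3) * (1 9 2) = (1 9 4 6 3)(2 7 8) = [0, 9, 7, 1, 6, 5, 3, 8, 2, 4]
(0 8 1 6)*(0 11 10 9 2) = (0 8 1 6 11 10 9 2) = [8, 6, 0, 3, 4, 5, 11, 7, 1, 2, 9, 10]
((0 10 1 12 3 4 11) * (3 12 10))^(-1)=(12)(0 11 4 3)(1 10)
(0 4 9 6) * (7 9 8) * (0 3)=(0 4 8 7 9 6 3)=[4, 1, 2, 0, 8, 5, 3, 9, 7, 6]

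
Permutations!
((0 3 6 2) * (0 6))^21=(0 3)(2 6)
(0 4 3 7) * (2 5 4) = (0 2 5 4 3 7) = [2, 1, 5, 7, 3, 4, 6, 0]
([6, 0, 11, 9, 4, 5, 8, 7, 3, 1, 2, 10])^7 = [6, 0, 11, 9, 4, 5, 8, 7, 3, 1, 2, 10]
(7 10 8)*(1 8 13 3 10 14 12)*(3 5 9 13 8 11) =(1 11 3 10 8 7 14 12)(5 9 13) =[0, 11, 2, 10, 4, 9, 6, 14, 7, 13, 8, 3, 1, 5, 12]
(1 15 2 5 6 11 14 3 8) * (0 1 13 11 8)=(0 1 15 2 5 6 8 13 11 14 3)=[1, 15, 5, 0, 4, 6, 8, 7, 13, 9, 10, 14, 12, 11, 3, 2]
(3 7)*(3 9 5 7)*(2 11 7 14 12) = (2 11 7 9 5 14 12) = [0, 1, 11, 3, 4, 14, 6, 9, 8, 5, 10, 7, 2, 13, 12]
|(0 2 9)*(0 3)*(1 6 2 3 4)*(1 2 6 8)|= 6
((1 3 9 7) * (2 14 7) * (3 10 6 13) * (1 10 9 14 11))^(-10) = (1 2)(3 7 6)(9 11)(10 13 14)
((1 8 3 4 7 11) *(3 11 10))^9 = (11)(3 4 7 10)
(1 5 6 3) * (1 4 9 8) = (1 5 6 3 4 9 8) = [0, 5, 2, 4, 9, 6, 3, 7, 1, 8]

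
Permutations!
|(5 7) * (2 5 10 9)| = 5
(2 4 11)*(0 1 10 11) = [1, 10, 4, 3, 0, 5, 6, 7, 8, 9, 11, 2] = (0 1 10 11 2 4)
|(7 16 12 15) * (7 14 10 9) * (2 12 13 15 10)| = |(2 12 10 9 7 16 13 15 14)| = 9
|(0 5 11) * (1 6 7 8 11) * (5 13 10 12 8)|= 12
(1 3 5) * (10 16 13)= (1 3 5)(10 16 13)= [0, 3, 2, 5, 4, 1, 6, 7, 8, 9, 16, 11, 12, 10, 14, 15, 13]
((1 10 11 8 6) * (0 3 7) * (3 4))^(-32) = ((0 4 3 7)(1 10 11 8 6))^(-32) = (1 8 10 6 11)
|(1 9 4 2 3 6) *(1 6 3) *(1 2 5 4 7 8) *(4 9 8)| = 4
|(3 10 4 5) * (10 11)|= |(3 11 10 4 5)|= 5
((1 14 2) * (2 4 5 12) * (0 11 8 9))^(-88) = (1 4 12)(2 14 5) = ((0 11 8 9)(1 14 4 5 12 2))^(-88)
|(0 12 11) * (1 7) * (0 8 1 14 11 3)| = |(0 12 3)(1 7 14 11 8)| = 15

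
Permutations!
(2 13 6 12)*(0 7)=(0 7)(2 13 6 12)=[7, 1, 13, 3, 4, 5, 12, 0, 8, 9, 10, 11, 2, 6]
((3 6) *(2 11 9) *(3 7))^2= ((2 11 9)(3 6 7))^2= (2 9 11)(3 7 6)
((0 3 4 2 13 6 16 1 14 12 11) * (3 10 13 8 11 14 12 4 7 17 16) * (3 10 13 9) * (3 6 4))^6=((0 13 4 2 8 11)(1 12 14 3 7 17 16)(6 10 9))^6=(1 16 17 7 3 14 12)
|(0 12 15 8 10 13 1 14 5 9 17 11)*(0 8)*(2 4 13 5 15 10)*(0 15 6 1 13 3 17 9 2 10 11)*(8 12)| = 24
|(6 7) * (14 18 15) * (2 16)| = 6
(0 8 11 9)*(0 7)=(0 8 11 9 7)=[8, 1, 2, 3, 4, 5, 6, 0, 11, 7, 10, 9]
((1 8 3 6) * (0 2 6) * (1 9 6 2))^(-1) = ((0 1 8 3)(6 9))^(-1) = (0 3 8 1)(6 9)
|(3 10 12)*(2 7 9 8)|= 12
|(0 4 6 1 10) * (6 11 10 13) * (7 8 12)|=|(0 4 11 10)(1 13 6)(7 8 12)|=12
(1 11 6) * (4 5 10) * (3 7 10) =(1 11 6)(3 7 10 4 5) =[0, 11, 2, 7, 5, 3, 1, 10, 8, 9, 4, 6]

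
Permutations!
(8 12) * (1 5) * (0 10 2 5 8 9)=(0 10 2 5 1 8 12 9)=[10, 8, 5, 3, 4, 1, 6, 7, 12, 0, 2, 11, 9]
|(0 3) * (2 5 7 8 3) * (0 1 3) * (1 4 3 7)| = 6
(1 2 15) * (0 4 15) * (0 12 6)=(0 4 15 1 2 12 6)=[4, 2, 12, 3, 15, 5, 0, 7, 8, 9, 10, 11, 6, 13, 14, 1]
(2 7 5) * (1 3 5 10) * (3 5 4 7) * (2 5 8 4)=(1 8 4 7 10)(2 3)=[0, 8, 3, 2, 7, 5, 6, 10, 4, 9, 1]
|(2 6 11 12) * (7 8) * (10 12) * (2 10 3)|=|(2 6 11 3)(7 8)(10 12)|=4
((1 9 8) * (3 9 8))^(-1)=((1 8)(3 9))^(-1)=(1 8)(3 9)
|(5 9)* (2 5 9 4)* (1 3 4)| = |(9)(1 3 4 2 5)| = 5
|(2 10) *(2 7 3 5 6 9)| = |(2 10 7 3 5 6 9)| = 7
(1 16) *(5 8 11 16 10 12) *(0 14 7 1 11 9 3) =(0 14 7 1 10 12 5 8 9 3)(11 16) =[14, 10, 2, 0, 4, 8, 6, 1, 9, 3, 12, 16, 5, 13, 7, 15, 11]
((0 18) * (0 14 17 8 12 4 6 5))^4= ((0 18 14 17 8 12 4 6 5))^4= (0 8 5 17 6 14 4 18 12)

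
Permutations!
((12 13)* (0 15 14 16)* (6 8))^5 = (0 15 14 16)(6 8)(12 13)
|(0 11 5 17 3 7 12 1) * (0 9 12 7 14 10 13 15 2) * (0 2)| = 9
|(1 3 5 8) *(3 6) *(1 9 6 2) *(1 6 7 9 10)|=|(1 2 6 3 5 8 10)(7 9)|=14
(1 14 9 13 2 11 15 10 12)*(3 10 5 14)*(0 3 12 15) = (0 3 10 15 5 14 9 13 2 11)(1 12) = [3, 12, 11, 10, 4, 14, 6, 7, 8, 13, 15, 0, 1, 2, 9, 5]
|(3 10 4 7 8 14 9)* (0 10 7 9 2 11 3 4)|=|(0 10)(2 11 3 7 8 14)(4 9)|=6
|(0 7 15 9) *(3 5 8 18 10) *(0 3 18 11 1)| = |(0 7 15 9 3 5 8 11 1)(10 18)| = 18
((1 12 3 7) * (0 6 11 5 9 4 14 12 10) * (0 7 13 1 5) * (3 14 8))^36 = (14)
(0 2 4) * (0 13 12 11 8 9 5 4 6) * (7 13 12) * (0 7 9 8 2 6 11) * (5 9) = (0 6 7 13 5 4 12)(2 11) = [6, 1, 11, 3, 12, 4, 7, 13, 8, 9, 10, 2, 0, 5]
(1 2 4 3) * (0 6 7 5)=(0 6 7 5)(1 2 4 3)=[6, 2, 4, 1, 3, 0, 7, 5]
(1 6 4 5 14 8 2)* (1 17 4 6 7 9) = (1 7 9)(2 17 4 5 14 8) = [0, 7, 17, 3, 5, 14, 6, 9, 2, 1, 10, 11, 12, 13, 8, 15, 16, 4]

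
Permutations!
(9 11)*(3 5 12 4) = [0, 1, 2, 5, 3, 12, 6, 7, 8, 11, 10, 9, 4] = (3 5 12 4)(9 11)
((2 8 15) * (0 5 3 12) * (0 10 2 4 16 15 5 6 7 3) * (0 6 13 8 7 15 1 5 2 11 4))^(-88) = (0 8 7 12 11 16 5 15 13 2 3 10 4 1 6)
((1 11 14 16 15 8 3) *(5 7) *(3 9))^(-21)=((1 11 14 16 15 8 9 3)(5 7))^(-21)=(1 16 9 11 15 3 14 8)(5 7)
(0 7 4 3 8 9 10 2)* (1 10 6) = (0 7 4 3 8 9 6 1 10 2) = [7, 10, 0, 8, 3, 5, 1, 4, 9, 6, 2]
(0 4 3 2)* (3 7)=[4, 1, 0, 2, 7, 5, 6, 3]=(0 4 7 3 2)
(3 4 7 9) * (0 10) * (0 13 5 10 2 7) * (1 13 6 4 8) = (0 2 7 9 3 8 1 13 5 10 6 4) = [2, 13, 7, 8, 0, 10, 4, 9, 1, 3, 6, 11, 12, 5]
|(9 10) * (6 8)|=2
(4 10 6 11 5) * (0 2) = (0 2)(4 10 6 11 5) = [2, 1, 0, 3, 10, 4, 11, 7, 8, 9, 6, 5]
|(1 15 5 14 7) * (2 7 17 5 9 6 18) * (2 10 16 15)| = 6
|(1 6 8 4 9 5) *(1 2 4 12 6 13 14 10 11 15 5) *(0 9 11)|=30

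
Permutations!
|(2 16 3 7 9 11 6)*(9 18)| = 8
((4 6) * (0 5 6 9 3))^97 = ((0 5 6 4 9 3))^97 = (0 5 6 4 9 3)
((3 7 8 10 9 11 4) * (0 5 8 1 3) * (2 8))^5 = (0 9 2 4 10 5 11 8)(1 7 3)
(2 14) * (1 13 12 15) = [0, 13, 14, 3, 4, 5, 6, 7, 8, 9, 10, 11, 15, 12, 2, 1] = (1 13 12 15)(2 14)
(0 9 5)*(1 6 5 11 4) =(0 9 11 4 1 6 5) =[9, 6, 2, 3, 1, 0, 5, 7, 8, 11, 10, 4]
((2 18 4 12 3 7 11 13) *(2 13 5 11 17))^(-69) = ((2 18 4 12 3 7 17)(5 11))^(-69) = (2 18 4 12 3 7 17)(5 11)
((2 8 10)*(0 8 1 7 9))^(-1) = ((0 8 10 2 1 7 9))^(-1) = (0 9 7 1 2 10 8)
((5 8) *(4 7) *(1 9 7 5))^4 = ((1 9 7 4 5 8))^4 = (1 5 7)(4 9 8)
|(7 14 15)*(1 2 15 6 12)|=7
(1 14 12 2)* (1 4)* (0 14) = (0 14 12 2 4 1) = [14, 0, 4, 3, 1, 5, 6, 7, 8, 9, 10, 11, 2, 13, 12]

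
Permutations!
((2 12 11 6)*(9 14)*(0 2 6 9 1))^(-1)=(0 1 14 9 11 12 2)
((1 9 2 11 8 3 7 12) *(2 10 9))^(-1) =(1 12 7 3 8 11 2)(9 10)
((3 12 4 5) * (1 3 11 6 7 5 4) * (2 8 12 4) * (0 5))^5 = ((0 5 11 6 7)(1 3 4 2 8 12))^5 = (1 12 8 2 4 3)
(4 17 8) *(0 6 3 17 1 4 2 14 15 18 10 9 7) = (0 6 3 17 8 2 14 15 18 10 9 7)(1 4) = [6, 4, 14, 17, 1, 5, 3, 0, 2, 7, 9, 11, 12, 13, 15, 18, 16, 8, 10]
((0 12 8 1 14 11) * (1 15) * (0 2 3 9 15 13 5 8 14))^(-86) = ((0 12 14 11 2 3 9 15 1)(5 8 13))^(-86) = (0 2 1 11 15 14 9 12 3)(5 8 13)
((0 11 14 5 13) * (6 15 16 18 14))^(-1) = ((0 11 6 15 16 18 14 5 13))^(-1) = (0 13 5 14 18 16 15 6 11)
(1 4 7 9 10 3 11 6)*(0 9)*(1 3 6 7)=(0 9 10 6 3 11 7)(1 4)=[9, 4, 2, 11, 1, 5, 3, 0, 8, 10, 6, 7]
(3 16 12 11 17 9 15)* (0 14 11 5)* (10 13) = (0 14 11 17 9 15 3 16 12 5)(10 13) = [14, 1, 2, 16, 4, 0, 6, 7, 8, 15, 13, 17, 5, 10, 11, 3, 12, 9]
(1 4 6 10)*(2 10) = [0, 4, 10, 3, 6, 5, 2, 7, 8, 9, 1] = (1 4 6 2 10)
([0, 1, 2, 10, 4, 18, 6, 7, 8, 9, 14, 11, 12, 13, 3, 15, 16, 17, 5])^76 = (18)(3 10 14)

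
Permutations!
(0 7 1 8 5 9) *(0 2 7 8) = (0 8 5 9 2 7 1) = [8, 0, 7, 3, 4, 9, 6, 1, 5, 2]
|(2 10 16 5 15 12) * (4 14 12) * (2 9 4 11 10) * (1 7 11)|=|(1 7 11 10 16 5 15)(4 14 12 9)|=28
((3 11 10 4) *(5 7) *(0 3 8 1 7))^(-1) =((0 3 11 10 4 8 1 7 5))^(-1) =(0 5 7 1 8 4 10 11 3)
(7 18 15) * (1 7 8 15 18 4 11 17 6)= (18)(1 7 4 11 17 6)(8 15)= [0, 7, 2, 3, 11, 5, 1, 4, 15, 9, 10, 17, 12, 13, 14, 8, 16, 6, 18]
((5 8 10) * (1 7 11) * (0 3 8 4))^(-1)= (0 4 5 10 8 3)(1 11 7)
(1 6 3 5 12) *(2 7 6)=(1 2 7 6 3 5 12)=[0, 2, 7, 5, 4, 12, 3, 6, 8, 9, 10, 11, 1]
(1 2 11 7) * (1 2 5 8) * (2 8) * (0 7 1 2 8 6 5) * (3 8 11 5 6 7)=(0 3 8 2 5 11 1)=[3, 0, 5, 8, 4, 11, 6, 7, 2, 9, 10, 1]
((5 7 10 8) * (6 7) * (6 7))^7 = (5 8 10 7)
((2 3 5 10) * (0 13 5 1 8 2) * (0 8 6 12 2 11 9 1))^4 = (0 8 6)(1 3 10)(2 5 9)(11 12 13)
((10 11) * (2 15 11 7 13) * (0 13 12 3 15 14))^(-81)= ((0 13 2 14)(3 15 11 10 7 12))^(-81)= (0 14 2 13)(3 10)(7 15)(11 12)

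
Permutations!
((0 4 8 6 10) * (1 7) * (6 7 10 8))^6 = ((0 4 6 8 7 1 10))^6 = (0 10 1 7 8 6 4)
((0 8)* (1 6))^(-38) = (8)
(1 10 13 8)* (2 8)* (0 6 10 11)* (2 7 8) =[6, 11, 2, 3, 4, 5, 10, 8, 1, 9, 13, 0, 12, 7] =(0 6 10 13 7 8 1 11)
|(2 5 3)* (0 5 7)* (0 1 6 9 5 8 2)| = 9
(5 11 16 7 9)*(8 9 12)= [0, 1, 2, 3, 4, 11, 6, 12, 9, 5, 10, 16, 8, 13, 14, 15, 7]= (5 11 16 7 12 8 9)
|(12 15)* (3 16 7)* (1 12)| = 3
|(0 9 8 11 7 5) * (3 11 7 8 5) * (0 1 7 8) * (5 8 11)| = 4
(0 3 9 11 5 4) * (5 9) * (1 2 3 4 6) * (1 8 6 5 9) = [4, 2, 3, 9, 0, 5, 8, 7, 6, 11, 10, 1] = (0 4)(1 2 3 9 11)(6 8)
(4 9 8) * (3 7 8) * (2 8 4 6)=(2 8 6)(3 7 4 9)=[0, 1, 8, 7, 9, 5, 2, 4, 6, 3]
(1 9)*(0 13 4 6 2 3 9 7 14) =[13, 7, 3, 9, 6, 5, 2, 14, 8, 1, 10, 11, 12, 4, 0] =(0 13 4 6 2 3 9 1 7 14)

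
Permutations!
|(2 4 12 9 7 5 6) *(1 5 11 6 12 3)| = 10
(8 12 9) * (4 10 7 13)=[0, 1, 2, 3, 10, 5, 6, 13, 12, 8, 7, 11, 9, 4]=(4 10 7 13)(8 12 9)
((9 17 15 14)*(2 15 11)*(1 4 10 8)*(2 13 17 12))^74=(1 10)(2 12 9 14 15)(4 8)(11 17 13)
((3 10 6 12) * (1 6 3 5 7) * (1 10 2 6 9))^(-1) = ((1 9)(2 6 12 5 7 10 3))^(-1) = (1 9)(2 3 10 7 5 12 6)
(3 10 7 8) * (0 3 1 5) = (0 3 10 7 8 1 5) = [3, 5, 2, 10, 4, 0, 6, 8, 1, 9, 7]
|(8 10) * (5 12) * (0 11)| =|(0 11)(5 12)(8 10)| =2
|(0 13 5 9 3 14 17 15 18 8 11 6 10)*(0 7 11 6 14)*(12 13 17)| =|(0 17 15 18 8 6 10 7 11 14 12 13 5 9 3)| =15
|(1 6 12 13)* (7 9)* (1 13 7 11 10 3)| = 8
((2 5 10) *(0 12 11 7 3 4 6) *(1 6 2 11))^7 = (0 6 1 12)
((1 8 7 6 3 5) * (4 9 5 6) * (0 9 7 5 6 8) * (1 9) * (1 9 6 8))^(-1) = (0 1 3 6 5 8 9)(4 7)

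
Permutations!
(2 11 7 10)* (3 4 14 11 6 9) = (2 6 9 3 4 14 11 7 10) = [0, 1, 6, 4, 14, 5, 9, 10, 8, 3, 2, 7, 12, 13, 11]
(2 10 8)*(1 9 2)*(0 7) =(0 7)(1 9 2 10 8) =[7, 9, 10, 3, 4, 5, 6, 0, 1, 2, 8]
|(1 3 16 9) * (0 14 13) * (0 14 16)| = 10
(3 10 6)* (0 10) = (0 10 6 3) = [10, 1, 2, 0, 4, 5, 3, 7, 8, 9, 6]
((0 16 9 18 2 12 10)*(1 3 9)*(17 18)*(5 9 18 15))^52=((0 16 1 3 18 2 12 10)(5 9 17 15))^52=(0 18)(1 12)(2 16)(3 10)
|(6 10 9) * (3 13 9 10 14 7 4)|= |(3 13 9 6 14 7 4)|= 7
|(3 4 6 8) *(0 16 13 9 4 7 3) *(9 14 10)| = 18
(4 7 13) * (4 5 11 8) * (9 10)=(4 7 13 5 11 8)(9 10)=[0, 1, 2, 3, 7, 11, 6, 13, 4, 10, 9, 8, 12, 5]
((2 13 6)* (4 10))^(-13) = ((2 13 6)(4 10))^(-13) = (2 6 13)(4 10)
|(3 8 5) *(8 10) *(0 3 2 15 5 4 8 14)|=12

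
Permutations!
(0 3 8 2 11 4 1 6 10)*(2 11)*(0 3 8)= [8, 6, 2, 0, 1, 5, 10, 7, 11, 9, 3, 4]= (0 8 11 4 1 6 10 3)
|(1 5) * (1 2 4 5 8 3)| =|(1 8 3)(2 4 5)| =3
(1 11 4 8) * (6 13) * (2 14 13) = (1 11 4 8)(2 14 13 6) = [0, 11, 14, 3, 8, 5, 2, 7, 1, 9, 10, 4, 12, 6, 13]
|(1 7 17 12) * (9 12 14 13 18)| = 8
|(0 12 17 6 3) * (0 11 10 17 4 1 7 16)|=30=|(0 12 4 1 7 16)(3 11 10 17 6)|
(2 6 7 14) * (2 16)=(2 6 7 14 16)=[0, 1, 6, 3, 4, 5, 7, 14, 8, 9, 10, 11, 12, 13, 16, 15, 2]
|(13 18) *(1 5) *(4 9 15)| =6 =|(1 5)(4 9 15)(13 18)|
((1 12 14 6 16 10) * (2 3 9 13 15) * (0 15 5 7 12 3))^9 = ((0 15 2)(1 3 9 13 5 7 12 14 6 16 10))^9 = (1 16 14 7 13 3 10 6 12 5 9)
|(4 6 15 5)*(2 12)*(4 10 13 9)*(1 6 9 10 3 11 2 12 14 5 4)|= |(1 6 15 4 9)(2 14 5 3 11)(10 13)|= 10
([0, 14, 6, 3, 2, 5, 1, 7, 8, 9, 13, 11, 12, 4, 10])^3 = [0, 13, 14, 3, 1, 5, 10, 7, 8, 9, 2, 11, 12, 6, 4]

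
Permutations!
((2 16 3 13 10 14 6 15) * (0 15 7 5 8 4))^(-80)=(0 8 7 14 13 16 15 4 5 6 10 3 2)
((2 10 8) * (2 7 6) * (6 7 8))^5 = ((2 10 6))^5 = (2 6 10)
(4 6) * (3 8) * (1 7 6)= (1 7 6 4)(3 8)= [0, 7, 2, 8, 1, 5, 4, 6, 3]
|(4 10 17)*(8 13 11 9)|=12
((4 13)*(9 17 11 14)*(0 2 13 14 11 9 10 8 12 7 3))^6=(17)(0 8 13 7 14)(2 12 4 3 10)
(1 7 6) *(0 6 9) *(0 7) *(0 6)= (1 6)(7 9)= [0, 6, 2, 3, 4, 5, 1, 9, 8, 7]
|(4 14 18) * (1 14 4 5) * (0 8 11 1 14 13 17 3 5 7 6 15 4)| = |(0 8 11 1 13 17 3 5 14 18 7 6 15 4)| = 14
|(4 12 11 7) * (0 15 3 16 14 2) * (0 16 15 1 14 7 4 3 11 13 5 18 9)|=15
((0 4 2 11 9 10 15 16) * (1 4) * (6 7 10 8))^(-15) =(0 10 8 2)(1 15 6 11)(4 16 7 9)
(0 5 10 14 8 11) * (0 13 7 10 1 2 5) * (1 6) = (1 2 5 6)(7 10 14 8 11 13) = [0, 2, 5, 3, 4, 6, 1, 10, 11, 9, 14, 13, 12, 7, 8]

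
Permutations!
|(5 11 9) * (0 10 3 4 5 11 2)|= |(0 10 3 4 5 2)(9 11)|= 6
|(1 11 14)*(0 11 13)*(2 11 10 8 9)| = |(0 10 8 9 2 11 14 1 13)| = 9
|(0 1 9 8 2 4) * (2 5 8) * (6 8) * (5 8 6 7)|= 10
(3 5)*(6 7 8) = [0, 1, 2, 5, 4, 3, 7, 8, 6] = (3 5)(6 7 8)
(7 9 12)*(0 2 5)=(0 2 5)(7 9 12)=[2, 1, 5, 3, 4, 0, 6, 9, 8, 12, 10, 11, 7]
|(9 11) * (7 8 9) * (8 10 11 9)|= 3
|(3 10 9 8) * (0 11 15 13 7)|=20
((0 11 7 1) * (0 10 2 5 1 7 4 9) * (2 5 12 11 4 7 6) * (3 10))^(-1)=(0 9 4)(1 5 10 3)(2 6 7 11 12)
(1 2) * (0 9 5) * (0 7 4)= (0 9 5 7 4)(1 2)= [9, 2, 1, 3, 0, 7, 6, 4, 8, 5]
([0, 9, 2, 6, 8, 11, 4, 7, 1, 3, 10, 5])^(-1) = [0, 8, 2, 9, 6, 11, 3, 7, 4, 1, 10, 5]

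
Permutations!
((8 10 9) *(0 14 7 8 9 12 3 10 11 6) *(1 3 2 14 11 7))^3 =((0 11 6)(1 3 10 12 2 14)(7 8))^3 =(1 12)(2 3)(7 8)(10 14)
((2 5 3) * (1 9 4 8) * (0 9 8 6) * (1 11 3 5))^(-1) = ((0 9 4 6)(1 8 11 3 2))^(-1) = (0 6 4 9)(1 2 3 11 8)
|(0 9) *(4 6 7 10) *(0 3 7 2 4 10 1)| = 15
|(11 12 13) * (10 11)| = |(10 11 12 13)| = 4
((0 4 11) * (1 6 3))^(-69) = (11)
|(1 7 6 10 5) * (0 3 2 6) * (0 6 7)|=8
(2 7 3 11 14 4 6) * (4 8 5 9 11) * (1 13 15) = (1 13 15)(2 7 3 4 6)(5 9 11 14 8) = [0, 13, 7, 4, 6, 9, 2, 3, 5, 11, 10, 14, 12, 15, 8, 1]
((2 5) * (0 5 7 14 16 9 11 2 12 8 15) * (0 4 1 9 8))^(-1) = ((0 5 12)(1 9 11 2 7 14 16 8 15 4))^(-1) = (0 12 5)(1 4 15 8 16 14 7 2 11 9)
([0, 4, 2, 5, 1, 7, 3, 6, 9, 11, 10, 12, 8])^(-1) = (1 4)(3 6 7 5)(8 12 11 9)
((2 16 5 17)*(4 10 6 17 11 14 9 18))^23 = (2 16 5 11 14 9 18 4 10 6 17)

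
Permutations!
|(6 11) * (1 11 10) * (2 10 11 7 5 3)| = |(1 7 5 3 2 10)(6 11)| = 6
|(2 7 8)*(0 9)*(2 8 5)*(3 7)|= 4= |(0 9)(2 3 7 5)|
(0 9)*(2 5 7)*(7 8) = (0 9)(2 5 8 7) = [9, 1, 5, 3, 4, 8, 6, 2, 7, 0]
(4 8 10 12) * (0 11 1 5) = (0 11 1 5)(4 8 10 12) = [11, 5, 2, 3, 8, 0, 6, 7, 10, 9, 12, 1, 4]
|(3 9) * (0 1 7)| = 6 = |(0 1 7)(3 9)|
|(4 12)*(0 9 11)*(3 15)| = 6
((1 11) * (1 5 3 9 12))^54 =((1 11 5 3 9 12))^54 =(12)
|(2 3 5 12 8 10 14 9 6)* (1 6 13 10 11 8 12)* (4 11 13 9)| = |(1 6 2 3 5)(4 11 8 13 10 14)| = 30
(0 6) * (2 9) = [6, 1, 9, 3, 4, 5, 0, 7, 8, 2] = (0 6)(2 9)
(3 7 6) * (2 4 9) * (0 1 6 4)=(0 1 6 3 7 4 9 2)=[1, 6, 0, 7, 9, 5, 3, 4, 8, 2]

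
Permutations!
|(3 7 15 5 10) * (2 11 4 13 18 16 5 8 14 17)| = 14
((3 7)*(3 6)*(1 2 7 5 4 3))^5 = ((1 2 7 6)(3 5 4))^5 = (1 2 7 6)(3 4 5)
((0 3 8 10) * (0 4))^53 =(0 10 3 4 8)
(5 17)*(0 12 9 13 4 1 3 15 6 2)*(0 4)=(0 12 9 13)(1 3 15 6 2 4)(5 17)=[12, 3, 4, 15, 1, 17, 2, 7, 8, 13, 10, 11, 9, 0, 14, 6, 16, 5]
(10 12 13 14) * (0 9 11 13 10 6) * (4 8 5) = (0 9 11 13 14 6)(4 8 5)(10 12) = [9, 1, 2, 3, 8, 4, 0, 7, 5, 11, 12, 13, 10, 14, 6]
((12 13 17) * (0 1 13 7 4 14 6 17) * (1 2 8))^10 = (4 12 6)(7 17 14)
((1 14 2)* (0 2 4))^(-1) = (0 4 14 1 2)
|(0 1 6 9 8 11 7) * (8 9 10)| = |(0 1 6 10 8 11 7)| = 7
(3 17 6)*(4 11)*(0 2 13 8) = [2, 1, 13, 17, 11, 5, 3, 7, 0, 9, 10, 4, 12, 8, 14, 15, 16, 6] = (0 2 13 8)(3 17 6)(4 11)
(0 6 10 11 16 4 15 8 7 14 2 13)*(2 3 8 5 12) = [6, 1, 13, 8, 15, 12, 10, 14, 7, 9, 11, 16, 2, 0, 3, 5, 4] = (0 6 10 11 16 4 15 5 12 2 13)(3 8 7 14)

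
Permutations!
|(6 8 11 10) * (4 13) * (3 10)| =10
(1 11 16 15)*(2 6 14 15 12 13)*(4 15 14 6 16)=(1 11 4 15)(2 16 12 13)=[0, 11, 16, 3, 15, 5, 6, 7, 8, 9, 10, 4, 13, 2, 14, 1, 12]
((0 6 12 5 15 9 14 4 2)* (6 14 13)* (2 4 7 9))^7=(0 5 13 14 15 6 7 2 12 9)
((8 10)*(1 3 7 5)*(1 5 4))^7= (1 4 7 3)(8 10)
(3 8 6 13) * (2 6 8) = (2 6 13 3) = [0, 1, 6, 2, 4, 5, 13, 7, 8, 9, 10, 11, 12, 3]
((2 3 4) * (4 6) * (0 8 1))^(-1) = ((0 8 1)(2 3 6 4))^(-1) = (0 1 8)(2 4 6 3)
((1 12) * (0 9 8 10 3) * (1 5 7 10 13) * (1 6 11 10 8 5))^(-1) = (0 3 10 11 6 13 8 7 5 9)(1 12)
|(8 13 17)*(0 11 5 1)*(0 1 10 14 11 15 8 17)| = |(17)(0 15 8 13)(5 10 14 11)| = 4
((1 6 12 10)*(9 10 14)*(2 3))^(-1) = ((1 6 12 14 9 10)(2 3))^(-1) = (1 10 9 14 12 6)(2 3)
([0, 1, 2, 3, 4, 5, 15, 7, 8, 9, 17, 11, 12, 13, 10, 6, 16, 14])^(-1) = [0, 1, 2, 3, 4, 5, 15, 7, 8, 9, 14, 11, 12, 13, 17, 6, 16, 10]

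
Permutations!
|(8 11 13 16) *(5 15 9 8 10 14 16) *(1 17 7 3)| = |(1 17 7 3)(5 15 9 8 11 13)(10 14 16)| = 12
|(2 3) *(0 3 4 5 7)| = 6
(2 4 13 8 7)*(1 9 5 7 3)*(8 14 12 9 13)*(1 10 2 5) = (1 13 14 12 9)(2 4 8 3 10)(5 7) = [0, 13, 4, 10, 8, 7, 6, 5, 3, 1, 2, 11, 9, 14, 12]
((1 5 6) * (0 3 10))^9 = ((0 3 10)(1 5 6))^9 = (10)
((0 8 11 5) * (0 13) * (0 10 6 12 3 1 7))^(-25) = (0 3 10 11 7 12 13 8 1 6 5)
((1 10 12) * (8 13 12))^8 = ((1 10 8 13 12))^8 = (1 13 10 12 8)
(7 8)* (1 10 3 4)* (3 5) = (1 10 5 3 4)(7 8) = [0, 10, 2, 4, 1, 3, 6, 8, 7, 9, 5]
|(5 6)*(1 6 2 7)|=5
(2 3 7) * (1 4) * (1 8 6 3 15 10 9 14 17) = (1 4 8 6 3 7 2 15 10 9 14 17) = [0, 4, 15, 7, 8, 5, 3, 2, 6, 14, 9, 11, 12, 13, 17, 10, 16, 1]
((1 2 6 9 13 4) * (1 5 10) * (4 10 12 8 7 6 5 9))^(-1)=(1 10 13 9 4 6 7 8 12 5 2)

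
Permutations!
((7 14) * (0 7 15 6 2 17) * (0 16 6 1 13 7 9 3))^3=((0 9 3)(1 13 7 14 15)(2 17 16 6))^3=(1 14 13 15 7)(2 6 16 17)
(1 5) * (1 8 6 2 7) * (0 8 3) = (0 8 6 2 7 1 5 3) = [8, 5, 7, 0, 4, 3, 2, 1, 6]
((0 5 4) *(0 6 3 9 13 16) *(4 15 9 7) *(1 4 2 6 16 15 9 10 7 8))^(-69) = (0 5 9 13 15 10 7 2 6 3 8 1 4 16)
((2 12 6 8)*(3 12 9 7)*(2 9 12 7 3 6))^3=((2 12)(3 7 6 8 9))^3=(2 12)(3 8 7 9 6)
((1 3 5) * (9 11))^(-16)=((1 3 5)(9 11))^(-16)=(11)(1 5 3)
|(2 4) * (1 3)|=2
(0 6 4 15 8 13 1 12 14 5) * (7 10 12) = (0 6 4 15 8 13 1 7 10 12 14 5) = [6, 7, 2, 3, 15, 0, 4, 10, 13, 9, 12, 11, 14, 1, 5, 8]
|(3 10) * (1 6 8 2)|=4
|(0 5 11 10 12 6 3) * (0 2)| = 8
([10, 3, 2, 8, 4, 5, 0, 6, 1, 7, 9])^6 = (0 10 9 7 6)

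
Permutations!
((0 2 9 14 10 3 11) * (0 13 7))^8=(0 7 13 11 3 10 14 9 2)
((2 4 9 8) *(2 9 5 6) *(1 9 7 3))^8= (1 7 9 3 8)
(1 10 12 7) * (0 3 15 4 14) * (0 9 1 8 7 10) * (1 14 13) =[3, 0, 2, 15, 13, 5, 6, 8, 7, 14, 12, 11, 10, 1, 9, 4] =(0 3 15 4 13 1)(7 8)(9 14)(10 12)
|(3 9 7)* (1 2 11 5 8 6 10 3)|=10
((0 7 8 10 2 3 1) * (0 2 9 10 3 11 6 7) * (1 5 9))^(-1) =(1 10 9 5 3 8 7 6 11 2)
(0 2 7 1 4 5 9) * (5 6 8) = [2, 4, 7, 3, 6, 9, 8, 1, 5, 0] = (0 2 7 1 4 6 8 5 9)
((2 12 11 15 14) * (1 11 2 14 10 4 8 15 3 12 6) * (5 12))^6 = (1 6 2 12 5 3 11)(4 15)(8 10)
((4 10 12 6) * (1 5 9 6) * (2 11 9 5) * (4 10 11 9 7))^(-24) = ((1 2 9 6 10 12)(4 11 7))^(-24) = (12)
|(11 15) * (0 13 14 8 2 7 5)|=|(0 13 14 8 2 7 5)(11 15)|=14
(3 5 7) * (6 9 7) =(3 5 6 9 7) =[0, 1, 2, 5, 4, 6, 9, 3, 8, 7]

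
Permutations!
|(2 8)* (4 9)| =|(2 8)(4 9)| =2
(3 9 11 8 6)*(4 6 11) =[0, 1, 2, 9, 6, 5, 3, 7, 11, 4, 10, 8] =(3 9 4 6)(8 11)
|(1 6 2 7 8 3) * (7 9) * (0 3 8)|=7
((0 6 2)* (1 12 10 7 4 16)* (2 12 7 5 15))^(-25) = (0 10 2 12 15 6 5)(1 16 4 7)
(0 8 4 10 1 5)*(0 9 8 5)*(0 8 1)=(0 5 9 1 8 4 10)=[5, 8, 2, 3, 10, 9, 6, 7, 4, 1, 0]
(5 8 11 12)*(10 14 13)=(5 8 11 12)(10 14 13)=[0, 1, 2, 3, 4, 8, 6, 7, 11, 9, 14, 12, 5, 10, 13]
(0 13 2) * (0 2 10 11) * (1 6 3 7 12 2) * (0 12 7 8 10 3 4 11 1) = (0 13 3 8 10 1 6 4 11 12 2) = [13, 6, 0, 8, 11, 5, 4, 7, 10, 9, 1, 12, 2, 3]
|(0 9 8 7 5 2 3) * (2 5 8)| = |(0 9 2 3)(7 8)| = 4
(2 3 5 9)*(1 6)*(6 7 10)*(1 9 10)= (1 7)(2 3 5 10 6 9)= [0, 7, 3, 5, 4, 10, 9, 1, 8, 2, 6]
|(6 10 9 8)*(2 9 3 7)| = |(2 9 8 6 10 3 7)| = 7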